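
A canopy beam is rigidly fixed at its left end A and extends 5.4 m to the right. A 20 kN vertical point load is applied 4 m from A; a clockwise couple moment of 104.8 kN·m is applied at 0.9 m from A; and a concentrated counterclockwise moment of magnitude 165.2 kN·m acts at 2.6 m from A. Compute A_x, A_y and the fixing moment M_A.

ΣF_x = 0: A_x = 0.
ΣF_y = 0: A_y − 20 = 0 → A_y = 20.00 kN.
ΣM about A: M_A − 20·4 − 104.8 + 165.2 = 0 → M_A = 19.60 kN·m.

A_x = 0, A_y = 20.00 kN, M_A = 19.60 kN·m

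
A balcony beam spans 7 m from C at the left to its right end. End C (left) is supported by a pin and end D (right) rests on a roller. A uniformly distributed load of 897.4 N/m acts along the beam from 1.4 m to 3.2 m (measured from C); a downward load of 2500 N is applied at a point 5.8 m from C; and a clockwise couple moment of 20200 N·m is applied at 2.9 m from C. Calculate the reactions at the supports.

Resultant of the distributed load: 897.4 × 1.8 = 1615.32 N at 2.3 m from C.
ΣM about C: D_y·7 − (897.4·1.8)·2.3 − 2500·5.8 − 20200 = 0 → D_y = 38415.236/7 = 5487.89 ≈ 5488 N.
ΣF_y = 0: C_y + 5487.89 − 897.4·1.8 − 2500 = 0 → C_y = -1373 N.
ΣF_x = 0: no horizontal applied forces, so C_x = 0.

C_x = 0, C_y = -1373 N, D_y = 5488 N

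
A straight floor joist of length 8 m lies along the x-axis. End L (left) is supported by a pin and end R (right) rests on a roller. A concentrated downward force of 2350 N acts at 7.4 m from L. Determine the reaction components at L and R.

Moments about L: R_y·8 − 2350·7.4 = 0 → R_y = 17390/8 = 2173.75 ≈ 2174 N.
ΣF_y = 0: L_y + 2173.75 − 2350 = 0 → L_y = 176.2 N.
ΣF_x = 0: no horizontal applied forces, so L_x = 0.

L_x = 0, L_y = 176.2 N, R_y = 2174 N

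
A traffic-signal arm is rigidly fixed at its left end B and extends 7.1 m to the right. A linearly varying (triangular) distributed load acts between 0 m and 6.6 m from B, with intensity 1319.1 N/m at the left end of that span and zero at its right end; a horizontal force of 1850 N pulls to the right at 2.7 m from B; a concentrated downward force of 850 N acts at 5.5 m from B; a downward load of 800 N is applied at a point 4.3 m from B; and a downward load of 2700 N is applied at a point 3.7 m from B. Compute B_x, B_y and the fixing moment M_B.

B_x = -1850 N, B_y = 8703 N, M_B = 27680 N·m

Resultant of the triangular load: ½ × 1319.1 × 6.6 = 4353.03 N, acting at 2.2 m from B (one-third of the span from the peak).
ΣF_x = 0: B_x + 1850 = 0 → B_x = -1850 N.
ΣF_y = 0: B_y − ½·1319.1·6.6 − 850 − 800 − 2700 = 0 → B_y = 8703 N.
ΣM about B: M_B − (½·1319.1·6.6)·2.2 − 850·5.5 − 800·4.3 − 2700·3.7 = 0 → M_B = 27680 N·m.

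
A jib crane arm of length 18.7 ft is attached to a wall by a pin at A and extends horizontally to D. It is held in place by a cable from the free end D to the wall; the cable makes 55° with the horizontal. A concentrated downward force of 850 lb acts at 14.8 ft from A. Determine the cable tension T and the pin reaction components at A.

T = 821.2 lb, A_x = 471.0 lb, A_y = 177.3 lb

ΣM about A: T·sin55°·18.7 − 850·14.8 = 0 → T = 12580/(18.7·0.819152) = 821.248 ≈ 821.2 lb.
ΣF_x = 0: A_x − T·cos55° = 0 → A_x = 821.248 × 0.573576 = 471.0 lb.
ΣF_y = 0: A_y + T·sin55° − 850 = 0 → A_y = 850 − 821.248 × 0.819152 = 177.3 lb.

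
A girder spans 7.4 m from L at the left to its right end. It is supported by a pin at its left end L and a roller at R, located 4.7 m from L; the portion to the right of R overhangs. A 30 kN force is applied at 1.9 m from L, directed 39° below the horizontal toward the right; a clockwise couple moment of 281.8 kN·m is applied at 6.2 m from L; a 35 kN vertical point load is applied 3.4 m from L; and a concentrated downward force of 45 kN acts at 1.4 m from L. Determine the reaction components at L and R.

L_x = -23.31 kN, L_y = -7.433 kN, R_y = 106.3 kN

Moments about L: R_y·4.7 − 30·sin39°·1.9 − 281.8 − 35·3.4 − 45·1.4 = 0 → R_y = 499.671/4.7 = 106.313 ≈ 106.3 kN.
ΣF_y = 0: L_y + 106.313 − 30·sin39° − 35 − 45 = 0 → L_y = -7.433 kN.
ΣF_x = 0: L_x + 30·cos39° = 0 → L_x = -23.31 kN.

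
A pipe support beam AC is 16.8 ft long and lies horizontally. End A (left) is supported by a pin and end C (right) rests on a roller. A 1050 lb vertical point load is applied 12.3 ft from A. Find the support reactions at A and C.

Moments about A: C_y·16.8 − 1050·12.3 = 0 → C_y = 12915/16.8 = 768.75 ≈ 768.8 lb.
ΣF_y = 0: A_y + 768.75 − 1050 = 0 → A_y = 281.2 lb.
ΣF_x = 0: no horizontal applied forces, so A_x = 0.

A_x = 0, A_y = 281.2 lb, C_y = 768.8 lb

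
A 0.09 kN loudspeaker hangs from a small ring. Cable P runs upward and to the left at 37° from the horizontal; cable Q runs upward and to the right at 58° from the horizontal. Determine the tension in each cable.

ΣF_x = 0: −T_P·cos37° + T_Q·cos58° = 0 → T_Q = 1.50709·T_P.
ΣF_y = 0: T_P·sin37° + T_Q·sin58° = 0.09.
Substitute: T_P·(0.601815 + 1.50709·0.848048) = 0.09 → T_P = 0.0478749 ≈ 0.04787 kN.
Then T_Q = 1.50709 × 0.0478749 = 0.07215 kN.

T_P = 0.04787 kN, T_Q = 0.07215 kN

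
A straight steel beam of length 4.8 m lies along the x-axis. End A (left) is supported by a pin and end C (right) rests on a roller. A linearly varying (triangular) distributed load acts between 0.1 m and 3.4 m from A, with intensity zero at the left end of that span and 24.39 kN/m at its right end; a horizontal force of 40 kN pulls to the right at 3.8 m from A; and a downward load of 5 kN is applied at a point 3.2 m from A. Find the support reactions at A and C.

Resultant of the triangular load: ½ × 24.39 × 3.3 = 40.2435 kN, acting at 2.3 m from A (one-third of the span from the peak).
Moments about A: C_y·4.8 − (½·24.39·3.3)·2.3 − 5·3.2 = 0 → C_y = 108.56005/4.8 = 22.6167 ≈ 22.62 kN.
ΣF_y = 0: A_y + 22.6167 − ½·24.39·3.3 − 5 = 0 → A_y = 22.63 kN.
ΣF_x = 0: A_x + 40 = 0 → A_x = -40.00 kN.

A_x = -40.00 kN, A_y = 22.63 kN, C_y = 22.62 kN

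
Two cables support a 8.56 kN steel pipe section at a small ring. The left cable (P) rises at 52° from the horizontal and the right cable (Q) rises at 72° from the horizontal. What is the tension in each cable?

ΣF_x = 0: −T_P·cos52° + T_Q·cos72° = 0 → T_Q = 1.99232·T_P.
ΣF_y = 0: T_P·sin52° + T_Q·sin72° = 8.56.
Substitute: T_P·(0.788011 + 1.99232·0.951057) = 8.56 → T_P = 3.19067 ≈ 3.191 kN.
Then T_Q = 1.99232 × 3.19067 = 6.357 kN.

T_P = 3.191 kN, T_Q = 6.357 kN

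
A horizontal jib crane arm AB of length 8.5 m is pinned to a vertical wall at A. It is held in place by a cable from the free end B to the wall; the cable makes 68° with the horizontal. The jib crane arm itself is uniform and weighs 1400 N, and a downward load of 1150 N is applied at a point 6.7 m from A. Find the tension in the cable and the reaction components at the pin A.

ΣM about A: T·sin68°·8.5 − 1400·4.25 − 1150·6.7 = 0 → T = 13655/(8.5·0.927184) = 1732.63 ≈ 1733 N.
ΣF_x = 0: A_x − T·cos68° = 0 → A_x = 1732.63 × 0.374607 = 649.1 N.
ΣF_y = 0: A_y + T·sin68° − 1400 − 1150 = 0 → A_y = 2550 − 1732.63 × 0.927184 = 943.5 N.

T = 1733 N, A_x = 649.1 N, A_y = 943.5 N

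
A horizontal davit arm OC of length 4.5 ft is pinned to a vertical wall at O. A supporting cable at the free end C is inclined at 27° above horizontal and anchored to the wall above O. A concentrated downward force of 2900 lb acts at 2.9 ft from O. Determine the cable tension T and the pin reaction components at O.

ΣM about O: T·sin27°·4.5 − 2900·2.9 = 0 → T = 8410/(4.5·0.45399) = 4116.59 ≈ 4117 lb.
ΣF_x = 0: O_x − T·cos27° = 0 → O_x = 4116.59 × 0.891007 = 3668 lb.
ΣF_y = 0: O_y + T·sin27° − 2900 = 0 → O_y = 2900 − 4116.59 × 0.45399 = 1031 lb.

T = 4117 lb, O_x = 3668 lb, O_y = 1031 lb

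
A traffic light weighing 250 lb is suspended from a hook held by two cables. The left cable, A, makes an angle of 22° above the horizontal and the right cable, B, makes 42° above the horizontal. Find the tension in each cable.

ΣF_x = 0: −T_A·cos22° + T_B·cos42° = 0 → T_B = 1.24765·T_A.
ΣF_y = 0: T_A·sin22° + T_B·sin42° = 250.
Substitute: T_A·(0.374607 + 1.24765·0.669131) = 250 → T_A = 206.706 ≈ 206.7 lb.
Then T_B = 1.24765 × 206.706 = 257.9 lb.

T_A = 206.7 lb, T_B = 257.9 lb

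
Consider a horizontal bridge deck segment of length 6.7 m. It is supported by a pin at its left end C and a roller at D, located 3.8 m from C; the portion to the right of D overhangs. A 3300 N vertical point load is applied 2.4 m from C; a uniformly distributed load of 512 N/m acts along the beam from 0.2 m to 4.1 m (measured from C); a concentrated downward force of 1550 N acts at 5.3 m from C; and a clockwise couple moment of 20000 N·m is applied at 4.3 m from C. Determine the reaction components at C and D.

Resultant of the distributed load: 512 × 3.9 = 1996.8 N at 2.15 m from C.
Taking moments about C: D_y·3.8 − 3300·2.4 − (512·3.9)·2.15 − 1550·5.3 − 20000 = 0 → D_y = 40428.12/3.8 = 10639 ≈ 10640 N.
ΣF_y = 0: C_y + 10639 − 3300 − 512·3.9 − 1550 = 0 → C_y = -3792 N.
ΣF_x = 0: no horizontal applied forces, so C_x = 0.

C_x = 0, C_y = -3792 N, D_y = 10640 N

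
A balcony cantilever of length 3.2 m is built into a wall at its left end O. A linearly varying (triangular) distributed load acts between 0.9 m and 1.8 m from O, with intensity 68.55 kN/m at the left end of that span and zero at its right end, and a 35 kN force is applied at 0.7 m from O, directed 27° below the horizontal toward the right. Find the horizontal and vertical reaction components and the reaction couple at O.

Resultant of the triangular load: ½ × 68.55 × 0.9 = 30.8475 kN, acting at 1.2 m from O (one-third of the span from the peak).
ΣF_x = 0: O_x + 35·cos27° = 0 → O_x = -31.19 kN.
ΣF_y = 0: O_y − ½·68.55·0.9 − 35·sin27° = 0 → O_y = 46.74 kN.
ΣM about O: M_O − (½·68.55·0.9)·1.2 − 35·sin27°·0.7 = 0 → M_O = 48.14 kN·m.

O_x = -31.19 kN, O_y = 46.74 kN, M_O = 48.14 kN·m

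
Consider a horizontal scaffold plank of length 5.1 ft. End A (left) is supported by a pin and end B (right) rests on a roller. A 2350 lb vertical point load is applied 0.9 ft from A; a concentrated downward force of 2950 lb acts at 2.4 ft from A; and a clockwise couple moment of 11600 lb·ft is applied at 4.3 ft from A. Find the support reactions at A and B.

A_x = 0, A_y = 1223 lb, B_y = 4077 lb

Moments about A: B_y·5.1 − 2350·0.9 − 2950·2.4 − 11600 = 0 → B_y = 20795/5.1 = 4077.45 ≈ 4077 lb.
ΣF_y = 0: A_y + 4077.45 − 2350 − 2950 = 0 → A_y = 1223 lb.
ΣF_x = 0: no horizontal applied forces, so A_x = 0.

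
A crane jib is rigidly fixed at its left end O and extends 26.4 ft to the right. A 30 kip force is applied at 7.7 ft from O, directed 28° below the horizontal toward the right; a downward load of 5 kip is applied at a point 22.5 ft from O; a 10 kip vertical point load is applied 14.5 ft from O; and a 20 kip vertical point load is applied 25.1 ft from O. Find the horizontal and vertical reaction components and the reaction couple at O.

ΣF_x = 0: O_x + 30·cos28° = 0 → O_x = -26.49 kip.
ΣF_y = 0: O_y − 30·sin28° − 5 − 10 − 20 = 0 → O_y = 49.08 kip.
ΣM about O: M_O − 30·sin28°·7.7 − 5·22.5 − 10·14.5 − 20·25.1 = 0 → M_O = 867.9 kip·ft.

O_x = -26.49 kip, O_y = 49.08 kip, M_O = 867.9 kip·ft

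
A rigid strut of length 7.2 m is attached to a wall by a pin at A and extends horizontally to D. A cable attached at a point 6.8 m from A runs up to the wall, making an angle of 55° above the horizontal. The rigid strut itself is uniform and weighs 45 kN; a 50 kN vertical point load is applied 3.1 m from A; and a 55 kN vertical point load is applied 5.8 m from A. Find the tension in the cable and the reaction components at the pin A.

ΣM about A: T·sin55°·6.8 − 45·3.6 − 50·3.1 − 55·5.8 = 0 → T = 636/(6.8·0.819152) = 114.178 ≈ 114.2 kN.
ΣF_x = 0: A_x − T·cos55° = 0 → A_x = 114.178 × 0.573576 = 65.49 kN.
ΣF_y = 0: A_y + T·sin55° − 45 − 50 − 55 = 0 → A_y = 150 − 114.178 × 0.819152 = 56.47 kN.

T = 114.2 kN, A_x = 65.49 kN, A_y = 56.47 kN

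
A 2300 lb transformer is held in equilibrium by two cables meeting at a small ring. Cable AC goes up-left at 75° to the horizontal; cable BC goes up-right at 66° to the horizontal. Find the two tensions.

T_AC = 1487 lb, T_BC = 945.9 lb

ΣF_x = 0: −T_AC·cos75° + T_BC·cos66° = 0 → T_BC = 0.636331·T_AC.
ΣF_y = 0: T_AC·sin75° + T_BC·sin66° = 2300.
Substitute: T_AC·(0.965926 + 0.636331·0.913545) = 2300 → T_AC = 1486.52 ≈ 1487 lb.
Then T_BC = 0.636331 × 1486.52 = 945.9 lb.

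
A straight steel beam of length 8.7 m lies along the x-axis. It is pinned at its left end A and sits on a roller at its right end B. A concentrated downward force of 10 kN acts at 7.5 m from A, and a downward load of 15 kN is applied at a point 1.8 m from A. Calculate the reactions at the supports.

A_x = 0, A_y = 13.28 kN, B_y = 11.72 kN

Moments about A: B_y·8.7 − 10·7.5 − 15·1.8 = 0 → B_y = 102/8.7 = 11.7241 ≈ 11.72 kN.
ΣF_y = 0: A_y + 11.7241 − 10 − 15 = 0 → A_y = 13.28 kN.
ΣF_x = 0: no horizontal applied forces, so A_x = 0.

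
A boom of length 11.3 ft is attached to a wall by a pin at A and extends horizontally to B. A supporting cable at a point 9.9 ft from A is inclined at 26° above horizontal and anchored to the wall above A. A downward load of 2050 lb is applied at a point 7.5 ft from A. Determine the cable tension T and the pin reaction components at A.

ΣM about A: T·sin26°·9.9 − 2050·7.5 = 0 → T = 15375/(9.9·0.438371) = 3542.73 ≈ 3543 lb.
ΣF_x = 0: A_x − T·cos26° = 0 → A_x = 3542.73 × 0.898794 = 3184 lb.
ΣF_y = 0: A_y + T·sin26° − 2050 = 0 → A_y = 2050 − 3542.73 × 0.438371 = 497.0 lb.

T = 3543 lb, A_x = 3184 lb, A_y = 497.0 lb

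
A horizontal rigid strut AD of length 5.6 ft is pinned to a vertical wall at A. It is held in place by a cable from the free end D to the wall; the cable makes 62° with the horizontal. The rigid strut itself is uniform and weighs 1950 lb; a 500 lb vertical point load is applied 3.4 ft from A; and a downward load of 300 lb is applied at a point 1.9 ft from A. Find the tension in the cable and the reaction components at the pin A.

T = 1563 lb, A_x = 733.9 lb, A_y = 1370 lb

ΣM about A: T·sin62°·5.6 − 1950·2.8 − 500·3.4 − 300·1.9 = 0 → T = 7730/(5.6·0.882948) = 1563.35 ≈ 1563 lb.
ΣF_x = 0: A_x − T·cos62° = 0 → A_x = 1563.35 × 0.469472 = 733.9 lb.
ΣF_y = 0: A_y + T·sin62° − 1950 − 500 − 300 = 0 → A_y = 2750 − 1563.35 × 0.882948 = 1370 lb.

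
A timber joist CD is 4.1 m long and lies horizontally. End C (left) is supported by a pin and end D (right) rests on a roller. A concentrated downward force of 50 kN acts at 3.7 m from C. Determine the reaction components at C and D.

ΣM about C: D_y·4.1 − 50·3.7 = 0 → D_y = 185/4.1 = 45.122 ≈ 45.12 kN.
ΣF_y = 0: C_y + 45.122 − 50 = 0 → C_y = 4.878 kN.
ΣF_x = 0: no horizontal applied forces, so C_x = 0.

C_x = 0, C_y = 4.878 kN, D_y = 45.12 kN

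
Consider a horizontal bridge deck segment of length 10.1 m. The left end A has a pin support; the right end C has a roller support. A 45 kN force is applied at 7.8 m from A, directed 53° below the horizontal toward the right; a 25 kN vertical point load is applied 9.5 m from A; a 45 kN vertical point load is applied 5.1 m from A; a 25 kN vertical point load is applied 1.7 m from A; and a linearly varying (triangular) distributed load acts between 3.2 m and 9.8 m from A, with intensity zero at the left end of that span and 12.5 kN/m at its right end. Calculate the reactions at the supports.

A_x = -27.08 kN, A_y = 62.95 kN, C_y = 109.2 kN

Resultant of the triangular load: ½ × 12.5 × 6.6 = 41.25 kN, acting at 7.6 m from A (one-third of the span from the peak).
Taking moments about A: C_y·10.1 − 45·sin53°·7.8 − 25·9.5 − 45·5.1 − 25·1.7 − (½·12.5·6.6)·7.6 = 0 → C_y = 1103.32/10.1 = 109.24 ≈ 109.2 kN.
ΣF_y = 0: A_y + 109.24 − 45·sin53° − 25 − 45 − 25 − ½·12.5·6.6 = 0 → A_y = 62.95 kN.
ΣF_x = 0: A_x + 45·cos53° = 0 → A_x = -27.08 kN.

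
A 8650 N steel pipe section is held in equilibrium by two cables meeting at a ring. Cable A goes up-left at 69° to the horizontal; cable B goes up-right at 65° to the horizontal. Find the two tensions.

ΣF_x = 0: −T_A·cos69° + T_B·cos65° = 0 → T_B = 0.847971·T_A.
ΣF_y = 0: T_A·sin69° + T_B·sin65° = 8650.
Substitute: T_A·(0.93358 + 0.847971·0.906308) = 8650 → T_A = 5081.95 ≈ 5082 N.
Then T_B = 0.847971 × 5081.95 = 4309 N.

T_A = 5082 N, T_B = 4309 N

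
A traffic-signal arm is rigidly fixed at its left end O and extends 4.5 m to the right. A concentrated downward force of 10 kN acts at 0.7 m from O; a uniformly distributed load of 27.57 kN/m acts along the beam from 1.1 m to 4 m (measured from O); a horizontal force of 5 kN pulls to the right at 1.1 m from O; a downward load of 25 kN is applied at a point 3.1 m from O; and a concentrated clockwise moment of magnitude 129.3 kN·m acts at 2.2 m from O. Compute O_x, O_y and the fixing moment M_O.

O_x = -5.000 kN, O_y = 115.0 kN, M_O = 417.7 kN·m

Resultant of the distributed load: 27.57 × 2.9 = 79.953 kN at 2.55 m from O.
ΣF_x = 0: O_x + 5 = 0 → O_x = -5.000 kN.
ΣF_y = 0: O_y − 10 − 27.57·2.9 − 25 = 0 → O_y = 115.0 kN.
ΣM about O: M_O − 10·0.7 − (27.57·2.9)·2.55 − 25·3.1 − 129.3 = 0 → M_O = 417.7 kN·m.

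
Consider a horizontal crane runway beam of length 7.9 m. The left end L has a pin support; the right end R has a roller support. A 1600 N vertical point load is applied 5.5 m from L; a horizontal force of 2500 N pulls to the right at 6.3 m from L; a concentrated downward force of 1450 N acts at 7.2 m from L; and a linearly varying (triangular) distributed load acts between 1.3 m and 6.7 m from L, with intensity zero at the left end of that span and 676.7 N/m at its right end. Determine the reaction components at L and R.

Resultant of the triangular load: ½ × 676.7 × 5.4 = 1827.09 N, acting at 4.9 m from L (one-third of the span from the peak).
Taking moments about L: R_y·7.9 − 1600·5.5 − 1450·7.2 − (½·676.7·5.4)·4.9 = 0 → R_y = 28192.741/7.9 = 3568.7 ≈ 3569 N.
ΣF_y = 0: L_y + 3568.7 − 1600 − 1450 − ½·676.7·5.4 = 0 → L_y = 1308 N.
ΣF_x = 0: L_x + 2500 = 0 → L_x = -2500 N.

L_x = -2500 N, L_y = 1308 N, R_y = 3569 N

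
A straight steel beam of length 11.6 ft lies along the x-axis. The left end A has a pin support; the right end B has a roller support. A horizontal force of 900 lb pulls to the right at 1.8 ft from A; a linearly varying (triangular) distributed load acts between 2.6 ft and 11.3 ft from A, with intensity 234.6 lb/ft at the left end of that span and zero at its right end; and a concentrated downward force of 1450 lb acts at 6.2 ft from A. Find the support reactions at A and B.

Resultant of the triangular load: ½ × 234.6 × 8.7 = 1020.51 lb, acting at 5.5 ft from A (one-third of the span from the peak).
Taking moments about A: B_y·11.6 − (½·234.6·8.7)·5.5 − 1450·6.2 = 0 → B_y = 14602.805/11.6 = 1258.86 ≈ 1259 lb.
ΣF_y = 0: A_y + 1258.86 − ½·234.6·8.7 − 1450 = 0 → A_y = 1212 lb.
ΣF_x = 0: A_x + 900 = 0 → A_x = -900.0 lb.

A_x = -900.0 lb, A_y = 1212 lb, B_y = 1259 lb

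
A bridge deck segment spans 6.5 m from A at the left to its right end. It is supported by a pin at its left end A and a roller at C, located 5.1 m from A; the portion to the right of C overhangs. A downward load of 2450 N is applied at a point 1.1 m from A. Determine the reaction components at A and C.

A_x = 0, A_y = 1922 N, C_y = 528.4 N

Moments about A: C_y·5.1 − 2450·1.1 = 0 → C_y = 2695/5.1 = 528.431 ≈ 528.4 N.
ΣF_y = 0: A_y + 528.431 − 2450 = 0 → A_y = 1922 N.
ΣF_x = 0: no horizontal applied forces, so A_x = 0.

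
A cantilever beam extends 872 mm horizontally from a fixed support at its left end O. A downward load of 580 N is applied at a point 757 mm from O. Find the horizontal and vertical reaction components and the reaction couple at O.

O_x = 0, O_y = 580.0 N, M_O = 439100 N·mm

ΣF_x = 0: O_x = 0.
ΣF_y = 0: O_y − 580 = 0 → O_y = 580.0 N.
ΣM about O: M_O − 580·757 = 0 → M_O = 439100 N·mm.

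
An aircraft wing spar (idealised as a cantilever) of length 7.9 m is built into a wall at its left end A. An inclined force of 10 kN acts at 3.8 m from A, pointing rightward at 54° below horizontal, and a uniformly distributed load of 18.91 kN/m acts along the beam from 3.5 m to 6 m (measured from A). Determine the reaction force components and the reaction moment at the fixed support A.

Resultant of the distributed load: 18.91 × 2.5 = 47.275 kN at 4.75 m from A.
ΣF_x = 0: A_x + 10·cos54° = 0 → A_x = -5.878 kN.
ΣF_y = 0: A_y − 10·sin54° − 18.91·2.5 = 0 → A_y = 55.37 kN.
ΣM about A: M_A − 10·sin54°·3.8 − (18.91·2.5)·4.75 = 0 → M_A = 255.3 kN·m.

A_x = -5.878 kN, A_y = 55.37 kN, M_A = 255.3 kN·m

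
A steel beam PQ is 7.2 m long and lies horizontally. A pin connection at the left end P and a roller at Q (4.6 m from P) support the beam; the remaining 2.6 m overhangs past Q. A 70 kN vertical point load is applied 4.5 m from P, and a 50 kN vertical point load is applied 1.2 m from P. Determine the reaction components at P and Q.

P_x = 0, P_y = 38.48 kN, Q_y = 81.52 kN

ΣM about P: Q_y·4.6 − 70·4.5 − 50·1.2 = 0 → Q_y = 375/4.6 = 81.5217 ≈ 81.52 kN.
ΣF_y = 0: P_y + 81.5217 − 70 − 50 = 0 → P_y = 38.48 kN.
ΣF_x = 0: no horizontal applied forces, so P_x = 0.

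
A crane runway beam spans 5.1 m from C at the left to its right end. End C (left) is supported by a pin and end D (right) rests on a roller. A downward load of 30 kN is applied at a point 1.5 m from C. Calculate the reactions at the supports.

C_x = 0, C_y = 21.18 kN, D_y = 8.824 kN

ΣM about C: D_y·5.1 − 30·1.5 = 0 → D_y = 45/5.1 = 8.82353 ≈ 8.824 kN.
ΣF_y = 0: C_y + 8.82353 − 30 = 0 → C_y = 21.18 kN.
ΣF_x = 0: no horizontal applied forces, so C_x = 0.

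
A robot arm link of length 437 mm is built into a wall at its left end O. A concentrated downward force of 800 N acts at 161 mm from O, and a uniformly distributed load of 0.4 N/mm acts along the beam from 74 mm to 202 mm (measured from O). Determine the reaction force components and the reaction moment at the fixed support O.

O_x = 0, O_y = 851.2 N, M_O = 135900 N·mm

Resultant of the distributed load: 0.4 × 128 = 51.2 N at 138 mm from O.
ΣF_x = 0: O_x = 0.
ΣF_y = 0: O_y − 800 − 0.4·128 = 0 → O_y = 851.2 N.
ΣM about O: M_O − 800·161 − (0.4·128)·138 = 0 → M_O = 135900 N·mm.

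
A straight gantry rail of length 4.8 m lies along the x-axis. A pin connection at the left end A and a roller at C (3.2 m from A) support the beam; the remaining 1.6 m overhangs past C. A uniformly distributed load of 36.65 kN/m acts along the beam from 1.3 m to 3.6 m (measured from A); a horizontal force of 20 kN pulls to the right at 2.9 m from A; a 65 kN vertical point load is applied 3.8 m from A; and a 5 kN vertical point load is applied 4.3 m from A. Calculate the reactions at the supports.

A_x = -20.00 kN, A_y = 5.850 kN, C_y = 148.4 kN

Resultant of the distributed load: 36.65 × 2.3 = 84.295 kN at 2.45 m from A.
Taking moments about A: C_y·3.2 − (36.65·2.3)·2.45 − 65·3.8 − 5·4.3 = 0 → C_y = 475.02275/3.2 = 148.445 ≈ 148.4 kN.
ΣF_y = 0: A_y + 148.445 − 36.65·2.3 − 65 − 5 = 0 → A_y = 5.850 kN.
ΣF_x = 0: A_x + 20 = 0 → A_x = -20.00 kN.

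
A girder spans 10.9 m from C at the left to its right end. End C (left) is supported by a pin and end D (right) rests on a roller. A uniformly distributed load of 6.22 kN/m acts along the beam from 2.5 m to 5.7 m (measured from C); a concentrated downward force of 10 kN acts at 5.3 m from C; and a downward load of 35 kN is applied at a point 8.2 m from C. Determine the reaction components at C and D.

C_x = 0, C_y = 26.22 kN, D_y = 38.68 kN

Resultant of the distributed load: 6.22 × 3.2 = 19.904 kN at 4.1 m from C.
Taking moments about C: D_y·10.9 − (6.22·3.2)·4.1 − 10·5.3 − 35·8.2 = 0 → D_y = 421.6064/10.9 = 38.6795 ≈ 38.68 kN.
ΣF_y = 0: C_y + 38.6795 − 6.22·3.2 − 10 − 35 = 0 → C_y = 26.22 kN.
ΣF_x = 0: no horizontal applied forces, so C_x = 0.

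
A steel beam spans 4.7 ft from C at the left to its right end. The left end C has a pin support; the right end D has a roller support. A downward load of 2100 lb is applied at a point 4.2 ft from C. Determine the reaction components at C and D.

Taking moments about C: D_y·4.7 − 2100·4.2 = 0 → D_y = 8820/4.7 = 1876.6 ≈ 1877 lb.
ΣF_y = 0: C_y + 1876.6 − 2100 = 0 → C_y = 223.4 lb.
ΣF_x = 0: no horizontal applied forces, so C_x = 0.

C_x = 0, C_y = 223.4 lb, D_y = 1877 lb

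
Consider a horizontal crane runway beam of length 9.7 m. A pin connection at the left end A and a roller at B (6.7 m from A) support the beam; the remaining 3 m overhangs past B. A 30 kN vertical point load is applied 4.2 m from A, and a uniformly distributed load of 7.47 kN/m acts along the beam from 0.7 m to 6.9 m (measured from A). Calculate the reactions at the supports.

A_x = 0, A_y = 31.24 kN, B_y = 45.07 kN

Resultant of the distributed load: 7.47 × 6.2 = 46.314 kN at 3.8 m from A.
Taking moments about A: B_y·6.7 − 30·4.2 − (7.47·6.2)·3.8 = 0 → B_y = 301.9932/6.7 = 45.0736 ≈ 45.07 kN.
ΣF_y = 0: A_y + 45.0736 − 30 − 7.47·6.2 = 0 → A_y = 31.24 kN.
ΣF_x = 0: no horizontal applied forces, so A_x = 0.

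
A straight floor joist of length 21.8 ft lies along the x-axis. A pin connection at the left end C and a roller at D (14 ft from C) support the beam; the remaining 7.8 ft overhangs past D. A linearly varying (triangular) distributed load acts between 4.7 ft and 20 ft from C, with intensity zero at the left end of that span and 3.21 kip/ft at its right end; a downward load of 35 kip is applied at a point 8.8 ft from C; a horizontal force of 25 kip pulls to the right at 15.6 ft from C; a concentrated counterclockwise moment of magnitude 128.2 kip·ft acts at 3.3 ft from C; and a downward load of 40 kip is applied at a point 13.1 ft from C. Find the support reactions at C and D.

C_x = -25.00 kip, C_y = 23.15 kip, D_y = 76.41 kip

Resultant of the triangular load: ½ × 3.21 × 15.3 = 24.5565 kip, acting at 14.9 ft from C (one-third of the span from the peak).
ΣM about C: D_y·14 − (½·3.21·15.3)·14.9 − 35·8.8 + 128.2 − 40·13.1 = 0 → D_y = 1069.69185/14 = 76.4066 ≈ 76.41 kip.
ΣF_y = 0: C_y + 76.4066 − ½·3.21·15.3 − 35 − 40 = 0 → C_y = 23.15 kip.
ΣF_x = 0: C_x + 25 = 0 → C_x = -25.00 kip.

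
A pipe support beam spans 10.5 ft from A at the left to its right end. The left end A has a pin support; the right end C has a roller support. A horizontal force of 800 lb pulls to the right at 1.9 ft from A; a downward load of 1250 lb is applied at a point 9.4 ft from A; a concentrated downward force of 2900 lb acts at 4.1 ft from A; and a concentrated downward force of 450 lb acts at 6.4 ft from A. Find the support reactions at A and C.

Moments about A: C_y·10.5 − 1250·9.4 − 2900·4.1 − 450·6.4 = 0 → C_y = 26520/10.5 = 2525.71 ≈ 2526 lb.
ΣF_y = 0: A_y + 2525.71 − 1250 − 2900 − 450 = 0 → A_y = 2074 lb.
ΣF_x = 0: A_x + 800 = 0 → A_x = -800.0 lb.

A_x = -800.0 lb, A_y = 2074 lb, C_y = 2526 lb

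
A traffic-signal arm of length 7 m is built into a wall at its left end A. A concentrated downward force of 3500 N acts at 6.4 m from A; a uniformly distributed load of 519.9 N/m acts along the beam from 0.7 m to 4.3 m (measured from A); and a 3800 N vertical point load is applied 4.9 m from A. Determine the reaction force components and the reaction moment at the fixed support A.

A_x = 0, A_y = 9172 N, M_A = 45700 N·m

Resultant of the distributed load: 519.9 × 3.6 = 1871.64 N at 2.5 m from A.
ΣF_x = 0: A_x = 0.
ΣF_y = 0: A_y − 3500 − 519.9·3.6 − 3800 = 0 → A_y = 9172 N.
ΣM about A: M_A − 3500·6.4 − (519.9·3.6)·2.5 − 3800·4.9 = 0 → M_A = 45700 N·m.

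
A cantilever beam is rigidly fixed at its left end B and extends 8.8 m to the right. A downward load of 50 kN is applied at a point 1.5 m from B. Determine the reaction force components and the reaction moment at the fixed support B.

ΣF_x = 0: B_x = 0.
ΣF_y = 0: B_y − 50 = 0 → B_y = 50.00 kN.
ΣM about B: M_B − 50·1.5 = 0 → M_B = 75.00 kN·m.

B_x = 0, B_y = 50.00 kN, M_B = 75.00 kN·m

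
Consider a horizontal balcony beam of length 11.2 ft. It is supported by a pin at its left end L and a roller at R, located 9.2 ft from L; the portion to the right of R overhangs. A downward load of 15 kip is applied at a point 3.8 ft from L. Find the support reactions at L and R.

Moments about L: R_y·9.2 − 15·3.8 = 0 → R_y = 57/9.2 = 6.19565 ≈ 6.196 kip.
ΣF_y = 0: L_y + 6.19565 − 15 = 0 → L_y = 8.804 kip.
ΣF_x = 0: no horizontal applied forces, so L_x = 0.

L_x = 0, L_y = 8.804 kip, R_y = 6.196 kip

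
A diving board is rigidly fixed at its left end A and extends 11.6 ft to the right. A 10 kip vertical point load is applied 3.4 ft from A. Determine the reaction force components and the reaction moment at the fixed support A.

ΣF_x = 0: A_x = 0.
ΣF_y = 0: A_y − 10 = 0 → A_y = 10.00 kip.
ΣM about A: M_A − 10·3.4 = 0 → M_A = 34.00 kip·ft.

A_x = 0, A_y = 10.00 kip, M_A = 34.00 kip·ft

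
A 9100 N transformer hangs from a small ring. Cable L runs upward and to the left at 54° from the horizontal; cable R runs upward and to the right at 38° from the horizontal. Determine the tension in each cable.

T_L = 7175 N, T_R = 5352 N

ΣF_x = 0: −T_L·cos54° + T_R·cos38° = 0 → T_R = 0.74591·T_L.
ΣF_y = 0: T_L·sin54° + T_R·sin38° = 9100.
Substitute: T_L·(0.809017 + 0.74591·0.615661) = 9100 → T_L = 7175.27 ≈ 7175 N.
Then T_R = 0.74591 × 7175.27 = 5352 N.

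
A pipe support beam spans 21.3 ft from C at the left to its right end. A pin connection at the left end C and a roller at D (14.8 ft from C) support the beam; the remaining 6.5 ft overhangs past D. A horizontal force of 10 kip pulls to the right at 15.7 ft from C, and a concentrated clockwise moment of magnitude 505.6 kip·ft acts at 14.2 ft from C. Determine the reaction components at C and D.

Moments about C: D_y·14.8 − 505.6 = 0 → D_y = 505.6/14.8 = 34.1622 ≈ 34.16 kip.
ΣF_y = 0: C_y + 34.1622  = 0 → C_y = -34.16 kip.
ΣF_x = 0: C_x + 10 = 0 → C_x = -10.00 kip.

C_x = -10.00 kip, C_y = -34.16 kip, D_y = 34.16 kip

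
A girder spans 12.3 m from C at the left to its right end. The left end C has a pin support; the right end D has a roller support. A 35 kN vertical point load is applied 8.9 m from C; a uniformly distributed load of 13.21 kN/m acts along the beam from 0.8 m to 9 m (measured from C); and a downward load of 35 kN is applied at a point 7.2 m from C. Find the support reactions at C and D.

Resultant of the distributed load: 13.21 × 8.2 = 108.322 kN at 4.9 m from C.
Taking moments about C: D_y·12.3 − 35·8.9 − (13.21·8.2)·4.9 − 35·7.2 = 0 → D_y = 1094.2778/12.3 = 88.9657 ≈ 88.97 kN.
ΣF_y = 0: C_y + 88.9657 − 35 − 13.21·8.2 − 35 = 0 → C_y = 89.36 kN.
ΣF_x = 0: no horizontal applied forces, so C_x = 0.

C_x = 0, C_y = 89.36 kN, D_y = 88.97 kN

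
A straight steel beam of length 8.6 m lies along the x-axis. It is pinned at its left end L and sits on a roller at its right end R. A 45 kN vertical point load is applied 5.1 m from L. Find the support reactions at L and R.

L_x = 0, L_y = 18.31 kN, R_y = 26.69 kN

Taking moments about L: R_y·8.6 − 45·5.1 = 0 → R_y = 229.5/8.6 = 26.686 ≈ 26.69 kN.
ΣF_y = 0: L_y + 26.686 − 45 = 0 → L_y = 18.31 kN.
ΣF_x = 0: no horizontal applied forces, so L_x = 0.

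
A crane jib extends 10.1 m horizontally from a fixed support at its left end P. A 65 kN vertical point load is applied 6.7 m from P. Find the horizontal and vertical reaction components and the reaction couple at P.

ΣF_x = 0: P_x = 0.
ΣF_y = 0: P_y − 65 = 0 → P_y = 65.00 kN.
ΣM about P: M_P − 65·6.7 = 0 → M_P = 435.5 kN·m.

P_x = 0, P_y = 65.00 kN, M_P = 435.5 kN·m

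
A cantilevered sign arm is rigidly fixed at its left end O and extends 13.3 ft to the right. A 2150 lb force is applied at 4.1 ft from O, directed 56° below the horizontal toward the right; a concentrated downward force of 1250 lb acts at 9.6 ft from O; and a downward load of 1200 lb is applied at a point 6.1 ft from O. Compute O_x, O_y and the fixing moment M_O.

O_x = -1202 lb, O_y = 4232 lb, M_O = 26630 lb·ft

ΣF_x = 0: O_x + 2150·cos56° = 0 → O_x = -1202 lb.
ΣF_y = 0: O_y − 2150·sin56° − 1250 − 1200 = 0 → O_y = 4232 lb.
ΣM about O: M_O − 2150·sin56°·4.1 − 1250·9.6 − 1200·6.1 = 0 → M_O = 26630 lb·ft.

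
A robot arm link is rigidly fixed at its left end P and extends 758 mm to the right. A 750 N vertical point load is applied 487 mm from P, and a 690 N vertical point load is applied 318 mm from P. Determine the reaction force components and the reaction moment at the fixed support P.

P_x = 0, P_y = 1440 N, M_P = 584700 N·mm

ΣF_x = 0: P_x = 0.
ΣF_y = 0: P_y − 750 − 690 = 0 → P_y = 1440 N.
ΣM about P: M_P − 750·487 − 690·318 = 0 → M_P = 584700 N·mm.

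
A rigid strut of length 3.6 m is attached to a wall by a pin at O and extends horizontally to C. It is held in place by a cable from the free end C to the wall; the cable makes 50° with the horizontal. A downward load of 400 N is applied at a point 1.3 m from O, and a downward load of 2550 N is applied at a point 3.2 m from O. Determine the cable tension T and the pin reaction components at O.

T = 3147 N, O_x = 2023 N, O_y = 538.9 N

ΣM about O: T·sin50°·3.6 − 400·1.3 − 2550·3.2 = 0 → T = 8680/(3.6·0.766044) = 3147.48 ≈ 3147 N.
ΣF_x = 0: O_x − T·cos50° = 0 → O_x = 3147.48 × 0.642788 = 2023 N.
ΣF_y = 0: O_y + T·sin50° − 400 − 2550 = 0 → O_y = 2950 − 3147.48 × 0.766044 = 538.9 N.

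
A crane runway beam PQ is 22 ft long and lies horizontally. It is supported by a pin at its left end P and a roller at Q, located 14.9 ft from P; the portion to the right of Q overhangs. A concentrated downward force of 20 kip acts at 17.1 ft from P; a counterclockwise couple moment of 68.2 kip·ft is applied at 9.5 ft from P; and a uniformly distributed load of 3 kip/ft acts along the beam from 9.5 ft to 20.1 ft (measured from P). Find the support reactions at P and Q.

Resultant of the distributed load: 3 × 10.6 = 31.8 kip at 14.8 ft from P.
Moments about P: Q_y·14.9 − 20·17.1 + 68.2 − (3·10.6)·14.8 = 0 → Q_y = 744.44/14.9 = 49.9624 ≈ 49.96 kip.
ΣF_y = 0: P_y + 49.9624 − 20 − 3·10.6 = 0 → P_y = 1.838 kip.
ΣF_x = 0: no horizontal applied forces, so P_x = 0.

P_x = 0, P_y = 1.838 kip, Q_y = 49.96 kip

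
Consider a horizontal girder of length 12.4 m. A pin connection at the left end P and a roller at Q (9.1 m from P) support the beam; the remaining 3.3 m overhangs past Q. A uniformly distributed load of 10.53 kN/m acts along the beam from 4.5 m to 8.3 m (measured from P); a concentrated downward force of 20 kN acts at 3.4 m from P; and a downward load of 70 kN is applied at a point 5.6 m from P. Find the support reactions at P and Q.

Resultant of the distributed load: 10.53 × 3.8 = 40.014 kN at 6.4 m from P.
Moments about P: Q_y·9.1 − (10.53·3.8)·6.4 − 20·3.4 − 70·5.6 = 0 → Q_y = 716.0896/9.1 = 78.6912 ≈ 78.69 kN.
ΣF_y = 0: P_y + 78.6912 − 10.53·3.8 − 20 − 70 = 0 → P_y = 51.32 kN.
ΣF_x = 0: no horizontal applied forces, so P_x = 0.

P_x = 0, P_y = 51.32 kN, Q_y = 78.69 kN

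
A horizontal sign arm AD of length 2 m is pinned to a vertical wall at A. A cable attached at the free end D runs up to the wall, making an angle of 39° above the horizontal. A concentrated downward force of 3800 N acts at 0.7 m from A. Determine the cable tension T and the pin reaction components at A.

T = 2113 N, A_x = 1642 N, A_y = 2470 N

ΣM about A: T·sin39°·2 − 3800·0.7 = 0 → T = 2660/(2·0.62932) = 2113.39 ≈ 2113 N.
ΣF_x = 0: A_x − T·cos39° = 0 → A_x = 2113.39 × 0.777146 = 1642 N.
ΣF_y = 0: A_y + T·sin39° − 3800 = 0 → A_y = 3800 − 2113.39 × 0.62932 = 2470 N.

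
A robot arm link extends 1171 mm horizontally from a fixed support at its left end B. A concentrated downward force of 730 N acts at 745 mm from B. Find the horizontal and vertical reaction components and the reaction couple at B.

ΣF_x = 0: B_x = 0.
ΣF_y = 0: B_y − 730 = 0 → B_y = 730.0 N.
ΣM about B: M_B − 730·745 = 0 → M_B = 543800 N·mm.

B_x = 0, B_y = 730.0 N, M_B = 543800 N·mm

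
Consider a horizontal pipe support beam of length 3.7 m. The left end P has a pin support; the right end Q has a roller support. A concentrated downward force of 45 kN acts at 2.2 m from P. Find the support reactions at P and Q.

P_x = 0, P_y = 18.24 kN, Q_y = 26.76 kN

ΣM about P: Q_y·3.7 − 45·2.2 = 0 → Q_y = 99/3.7 = 26.7568 ≈ 26.76 kN.
ΣF_y = 0: P_y + 26.7568 − 45 = 0 → P_y = 18.24 kN.
ΣF_x = 0: no horizontal applied forces, so P_x = 0.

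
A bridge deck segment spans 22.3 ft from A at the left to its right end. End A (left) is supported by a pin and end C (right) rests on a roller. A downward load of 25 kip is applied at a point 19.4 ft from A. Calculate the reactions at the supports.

A_x = 0, A_y = 3.251 kip, C_y = 21.75 kip

Moments about A: C_y·22.3 − 25·19.4 = 0 → C_y = 485/22.3 = 21.7489 ≈ 21.75 kip.
ΣF_y = 0: A_y + 21.7489 − 25 = 0 → A_y = 3.251 kip.
ΣF_x = 0: no horizontal applied forces, so A_x = 0.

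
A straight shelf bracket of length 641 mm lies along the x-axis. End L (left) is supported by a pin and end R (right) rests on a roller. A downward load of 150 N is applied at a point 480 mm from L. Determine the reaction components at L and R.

ΣM about L: R_y·641 − 150·480 = 0 → R_y = 72000/641 = 112.324 ≈ 112.3 N.
ΣF_y = 0: L_y + 112.324 − 150 = 0 → L_y = 37.68 N.
ΣF_x = 0: no horizontal applied forces, so L_x = 0.

L_x = 0, L_y = 37.68 N, R_y = 112.3 N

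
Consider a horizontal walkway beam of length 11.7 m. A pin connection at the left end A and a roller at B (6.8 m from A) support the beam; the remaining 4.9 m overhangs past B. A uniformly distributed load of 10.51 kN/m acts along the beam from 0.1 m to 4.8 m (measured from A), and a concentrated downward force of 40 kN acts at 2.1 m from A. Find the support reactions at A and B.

A_x = 0, A_y = 59.25 kN, B_y = 30.15 kN

Resultant of the distributed load: 10.51 × 4.7 = 49.397 kN at 2.45 m from A.
Taking moments about A: B_y·6.8 − (10.51·4.7)·2.45 − 40·2.1 = 0 → B_y = 205.02265/6.8 = 30.1504 ≈ 30.15 kN.
ΣF_y = 0: A_y + 30.1504 − 10.51·4.7 − 40 = 0 → A_y = 59.25 kN.
ΣF_x = 0: no horizontal applied forces, so A_x = 0.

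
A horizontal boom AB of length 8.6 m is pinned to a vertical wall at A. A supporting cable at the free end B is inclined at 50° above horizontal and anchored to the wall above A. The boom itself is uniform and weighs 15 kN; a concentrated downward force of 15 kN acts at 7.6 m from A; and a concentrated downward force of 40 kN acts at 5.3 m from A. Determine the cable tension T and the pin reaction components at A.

T = 59.27 kN, A_x = 38.10 kN, A_y = 24.59 kN

ΣM about A: T·sin50°·8.6 − 15·4.3 − 15·7.6 − 40·5.3 = 0 → T = 390.5/(8.6·0.766044) = 59.2746 ≈ 59.27 kN.
ΣF_x = 0: A_x − T·cos50° = 0 → A_x = 59.2746 × 0.642788 = 38.10 kN.
ΣF_y = 0: A_y + T·sin50° − 15 − 15 − 40 = 0 → A_y = 70 − 59.2746 × 0.766044 = 24.59 kN.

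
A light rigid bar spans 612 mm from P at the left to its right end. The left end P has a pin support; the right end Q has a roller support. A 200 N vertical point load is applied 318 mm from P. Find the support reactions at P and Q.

P_x = 0, P_y = 96.08 N, Q_y = 103.9 N

Moments about P: Q_y·612 − 200·318 = 0 → Q_y = 63600/612 = 103.922 ≈ 103.9 N.
ΣF_y = 0: P_y + 103.922 − 200 = 0 → P_y = 96.08 N.
ΣF_x = 0: no horizontal applied forces, so P_x = 0.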